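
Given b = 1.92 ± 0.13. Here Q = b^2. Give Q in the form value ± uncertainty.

3.69 ± 0.499

Q ∝ b^2, so δQ/Q = |2| · δb/b = 2 × 0.0677 = 0.135.
Q = 3.69, so δQ = 0.135 × 3.69 = 0.499.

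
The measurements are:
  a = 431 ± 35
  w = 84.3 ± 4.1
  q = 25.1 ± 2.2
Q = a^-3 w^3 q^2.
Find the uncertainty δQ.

1.57

Each factor contributes (exponent × relative error)² to (δQ/Q)²:
  (-3·δa/a)² = (-3×0.0812)² = 0.0594;  (3·δw/w)² = (3×0.0486)² = 0.0213;  (2·δq/q)² = (2×0.0876)² = 0.0307
δQ/Q = √(0.111) = 0.334
Q = 4.71, so δQ = 0.334 × 4.71 = 1.57.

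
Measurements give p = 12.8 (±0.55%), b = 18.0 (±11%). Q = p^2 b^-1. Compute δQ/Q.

0.111

For a monomial Q ∝ p^2, b^-1, fractional errors add in quadrature:
  (2·δp/p)² = (2×0.00550)² = 0.000121;  (-1·δb/b)² = (-1×0.110)² = 0.0121
δQ/Q = √(0.0122) = 0.111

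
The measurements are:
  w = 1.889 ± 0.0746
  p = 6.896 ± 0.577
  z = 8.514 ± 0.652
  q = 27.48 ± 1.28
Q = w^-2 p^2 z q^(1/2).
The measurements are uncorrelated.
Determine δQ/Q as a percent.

For a monomial Q ∝ w^-2, p^2, z, q^(1/2), fractional errors add in quadrature:
  (-2·δw/w)² = (-2×0.0395)² = 0.00624;  (2·δp/p)² = (2×0.0837)² = 0.0280;  (1·δz/z)² = (1×0.0766)² = 0.00586;  (½·δq/q)² = (0.5×0.0466)² = 0.000542
δQ/Q = √(0.0406) = 0.202

20.2%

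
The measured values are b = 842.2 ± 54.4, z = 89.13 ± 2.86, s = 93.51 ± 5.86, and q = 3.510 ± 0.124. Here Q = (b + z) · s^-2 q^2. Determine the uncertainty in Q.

0.204

Let u = b + z = 931.3. δu = √(δb² + δz²) = √(2960 + 8.18) = 54.5, so δu/u = 0.0585.
Q is then a monomial in u, s, q:
δQ/Q = √((δu/u)² + (-2·δs/s)² + (2·δq/q)²) = √(0.00342 + 0.0157 + 0.00499) = 0.155
Q = 1.312, so δQ = 0.155 × 1.312 = 0.204.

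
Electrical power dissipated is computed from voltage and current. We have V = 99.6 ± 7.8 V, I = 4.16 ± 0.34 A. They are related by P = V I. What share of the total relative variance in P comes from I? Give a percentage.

(δP/P)² = (1·δV/V)² + (1·δI/I)²
  V term: (1×0.0783)² = 0.00613
  I term: (1×0.0817)² = 0.00668
Total = 0.0128. Share from I = 0.00668/0.0128 = 0.521.

52.1%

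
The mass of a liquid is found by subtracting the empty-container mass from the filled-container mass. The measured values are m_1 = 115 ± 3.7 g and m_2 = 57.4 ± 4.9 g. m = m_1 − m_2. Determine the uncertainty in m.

6.14 g

Each term contributes (cᵢ δxᵢ)² to (δm)²:
  (δm_1)² = 13.7;  (δm_2)² = 24.0
δm = √(37.7) = 6.14 g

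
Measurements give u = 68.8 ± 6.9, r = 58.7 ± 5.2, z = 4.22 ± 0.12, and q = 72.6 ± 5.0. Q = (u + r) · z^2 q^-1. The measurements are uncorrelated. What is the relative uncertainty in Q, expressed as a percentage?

Let w = u + r = 128. δw = √(δu² + δr²) = √(47.6 + 27.0) = 8.64, so δw/w = 0.0678.
Q is then a monomial in w, z, q:
δQ/Q = √((δw/w)² + (2·δz/z)² + (-1·δq/q)²) = √(0.00459 + 0.00323 + 0.00474) = 0.112

11.2%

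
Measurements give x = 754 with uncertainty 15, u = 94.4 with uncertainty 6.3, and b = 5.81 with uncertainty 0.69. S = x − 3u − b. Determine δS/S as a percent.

Sums and differences: (δS)² = Σ (cᵢ δxᵢ)².
  (δx)² = 225;  (3·δu)² = 357;  (δb)² = 0.476
δS = √(583) = 24.1
S = 465, so δS/S = 24.1/465 = 0.0519.

5.19%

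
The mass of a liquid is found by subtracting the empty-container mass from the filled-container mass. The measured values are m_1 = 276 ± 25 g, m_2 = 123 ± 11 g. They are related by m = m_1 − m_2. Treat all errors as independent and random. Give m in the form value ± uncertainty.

Each term contributes (cᵢ δxᵢ)² to (δm)²:
  (δm_1)² = 625;  (δm_2)² = 121
δm = √(746) = 27.3 g
m = 153 g.

153 ± 27.3 g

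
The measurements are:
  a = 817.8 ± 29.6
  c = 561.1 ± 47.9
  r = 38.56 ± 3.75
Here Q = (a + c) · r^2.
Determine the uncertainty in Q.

Let u = a + c = 1379. δu = √(δa² + δc²) = √(876 + 2290) = 56.3, so δu/u = 0.0408.
Q is then a monomial in u, r:
δQ/Q = √((δu/u)² + (2·δr/r)²) = √(0.00167 + 0.0378) = 0.199
Q = 2.05e+06, so δQ = 0.199 × 2.05e+06 = 4.07e+05.

4.07e+05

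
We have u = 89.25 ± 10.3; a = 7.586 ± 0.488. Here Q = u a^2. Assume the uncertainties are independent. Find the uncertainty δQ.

888

Relative error in a monomial: (δQ/Q)² = Σ (nᵢ · δxᵢ/xᵢ)².
  (1·δu/u)² = (1×0.115)² = 0.0133;  (2·δa/a)² = (2×0.0643)² = 0.0166
δQ/Q = √(0.0299) = 0.173
Q = 5136, so δQ = 0.173 × 5136 = 888.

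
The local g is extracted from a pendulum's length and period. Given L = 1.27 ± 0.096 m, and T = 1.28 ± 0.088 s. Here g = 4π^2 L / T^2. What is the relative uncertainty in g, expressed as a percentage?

15.7%

Relative error in a monomial: (δg/g)² = Σ (nᵢ · δxᵢ/xᵢ)².
  (1·δL/L)² = (1×0.0756)² = 0.00571;  (-2·δT/T)² = (-2×0.0687)² = 0.0189
δg/g = √(0.0246) = 0.157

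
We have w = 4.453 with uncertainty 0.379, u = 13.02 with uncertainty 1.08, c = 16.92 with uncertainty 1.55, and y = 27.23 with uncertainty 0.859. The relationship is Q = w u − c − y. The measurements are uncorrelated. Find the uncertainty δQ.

7.11

Let p = w·u = 57.98. δp/p = √((1·δw/w)² + (1·δu/u)²) = √(0.00724 + 0.00688) = 0.119, so δp = 6.89.
Q = p − c − y: δQ = √(δp² + δc² + δy²) = √(47.5 + 2.40 + 0.738) = 7.11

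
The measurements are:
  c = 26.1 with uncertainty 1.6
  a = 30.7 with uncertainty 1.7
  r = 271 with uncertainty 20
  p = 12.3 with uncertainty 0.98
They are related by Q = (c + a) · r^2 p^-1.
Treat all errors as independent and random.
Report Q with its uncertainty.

(3.39 ± 0.586) × 10^5

Let u = c + a = 56.8. δu = √(δc² + δa²) = √(2.56 + 2.89) = 2.33, so δu/u = 0.0411.
Q is then a monomial in u, r, p:
δQ/Q = √((δu/u)² + (2·δr/r)² + (-1·δp/p)²) = √(0.00169 + 0.0218 + 0.00635) = 0.173
Q = 3.39e+05, so δQ = 0.173 × 3.39e+05 = 58600.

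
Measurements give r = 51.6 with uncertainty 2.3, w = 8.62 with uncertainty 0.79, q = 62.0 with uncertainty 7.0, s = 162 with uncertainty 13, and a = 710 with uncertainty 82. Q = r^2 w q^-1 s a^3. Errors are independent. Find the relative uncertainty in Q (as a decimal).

Q is a product of powers, so relative uncertainties combine in quadrature:
  (2·δr/r)² = (2×0.0446)² = 0.00795;  (1·δw/w)² = (1×0.0916)² = 0.00840;  (-1·δq/q)² = (-1×0.113)² = 0.0127;  (1·δs/s)² = (1×0.0802)² = 0.00644;  (3·δa/a)² = (3×0.115)² = 0.120
δQ/Q = √(0.156) = 0.394

0.394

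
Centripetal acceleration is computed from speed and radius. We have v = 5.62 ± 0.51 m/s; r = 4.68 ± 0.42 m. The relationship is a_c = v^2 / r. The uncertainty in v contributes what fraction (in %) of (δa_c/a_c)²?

(δa_c/a_c)² = (2·δv/v)² + (-1·δr/r)²
  v term: (2×0.0907)² = 0.0329
  r term: (-1×0.0897)² = 0.00805
Total = 0.0410. Share from v = 0.0329/0.0410 = 0.804.

80.4%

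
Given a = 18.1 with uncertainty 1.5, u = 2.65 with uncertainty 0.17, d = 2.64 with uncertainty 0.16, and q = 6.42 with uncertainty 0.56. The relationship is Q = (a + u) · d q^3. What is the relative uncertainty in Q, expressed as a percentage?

27.8%

Let w = a + u = 20.8. δw = √(δa² + δu²) = √(2.25 + 0.0289) = 1.51, so δw/w = 0.0728.
Q is then a monomial in w, d, q:
δQ/Q = √((δw/w)² + (1·δd/d)² + (3·δq/q)²) = √(0.00529 + 0.00367 + 0.0685) = 0.278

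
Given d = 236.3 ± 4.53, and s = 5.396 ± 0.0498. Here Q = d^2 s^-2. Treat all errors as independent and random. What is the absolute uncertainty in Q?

81.6

Each factor contributes (exponent × relative error)² to (δQ/Q)²:
  (2·δd/d)² = (2×0.0192)² = 0.00147;  (-2·δs/s)² = (-2×0.00923)² = 0.000341
δQ/Q = √(0.00181) = 0.0426
Q = 1918, so δQ = 0.0426 × 1918 = 81.6.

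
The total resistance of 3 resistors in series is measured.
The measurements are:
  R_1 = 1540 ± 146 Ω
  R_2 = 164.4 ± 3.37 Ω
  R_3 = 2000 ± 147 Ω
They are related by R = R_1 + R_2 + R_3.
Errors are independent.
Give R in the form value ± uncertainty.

R is a linear combination, so absolute uncertainties add in quadrature:
  (δR_1)² = 21300;  (δR_2)² = 11.4;  (δR_3)² = 21600
δR = √(42900) = 207 Ω
R = 3704 Ω.

3704 ± 207 Ω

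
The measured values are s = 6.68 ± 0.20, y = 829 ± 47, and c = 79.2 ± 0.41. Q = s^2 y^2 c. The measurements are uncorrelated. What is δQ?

Q is a product of powers, so relative uncertainties combine in quadrature:
  (2·δs/s)² = (2×0.0299)² = 0.00359;  (2·δy/y)² = (2×0.0567)² = 0.0129;  (1·δc/c)² = (1×0.00518)² = 2.68e-05
δQ/Q = √(0.0165) = 0.128
Q = 2.43e+09, so δQ = 0.128 × 2.43e+09 = 3.12e+08.

3.12e+08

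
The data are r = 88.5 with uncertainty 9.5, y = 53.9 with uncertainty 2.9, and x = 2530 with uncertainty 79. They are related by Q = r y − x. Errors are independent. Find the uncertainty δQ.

578

Let p = r·y = 4770. δp/p = √((1·δr/r)² + (1·δy/y)²) = √(0.0115 + 0.00289) = 0.120, so δp = 573.
Q = p − x: δQ = √(δp² + δx²) = √(3.28e+05 + 6240) = 578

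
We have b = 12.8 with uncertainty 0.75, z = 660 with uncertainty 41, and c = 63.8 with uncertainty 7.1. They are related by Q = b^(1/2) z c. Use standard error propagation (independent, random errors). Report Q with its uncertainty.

(1.51 ± 0.197) × 10^5

Products/powers → add relative errors in quadrature, weighted by exponent:
  (½·δb/b)² = (0.5×0.0586)² = 0.000858;  (1·δz/z)² = (1×0.0621)² = 0.00386;  (1·δc/c)² = (1×0.111)² = 0.0124
δQ/Q = √(0.0171) = 0.131
Q = 1.51e+05, so δQ = 0.131 × 1.51e+05 = 19700.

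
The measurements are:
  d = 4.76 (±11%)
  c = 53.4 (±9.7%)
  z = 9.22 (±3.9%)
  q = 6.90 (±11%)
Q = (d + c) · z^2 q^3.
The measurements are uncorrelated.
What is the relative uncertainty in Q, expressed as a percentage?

Let u = d + c = 58.2. δu = √(δd² + δc²) = √(0.274 + 26.8) = 5.21, so δu/u = 0.0895.
Q is then a monomial in u, z, q:
δQ/Q = √((δu/u)² + (2·δz/z)² + (3·δq/q)²) = √(0.00801 + 0.00608 + 0.109) = 0.351

35.1%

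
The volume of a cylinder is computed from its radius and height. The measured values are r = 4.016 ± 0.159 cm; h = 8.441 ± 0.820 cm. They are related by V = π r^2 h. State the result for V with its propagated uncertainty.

427.7 ± 53.6 cm^3

V is a product of powers, so relative uncertainties combine in quadrature:
  (2·δr/r)² = (2×0.0396)² = 0.00627;  (1·δh/h)² = (1×0.0971)² = 0.00944
δV/V = √(0.0157) = 0.125
V = 427.7 cm^3, so δV = 0.125 × 427.7 = 53.6 cm^3.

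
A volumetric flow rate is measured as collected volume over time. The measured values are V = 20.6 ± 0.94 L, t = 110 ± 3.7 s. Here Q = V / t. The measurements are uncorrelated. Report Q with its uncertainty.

0.187 ± 0.0106 L/s

Each factor contributes (exponent × relative error)² to (δQ/Q)²:
  (1·δV/V)² = (1×0.0456)² = 0.00208;  (-1·δt/t)² = (-1×0.0336)² = 0.00113
δQ/Q = √(0.00321) = 0.0567
Q = 0.187 L/s, so δQ = 0.0567 × 0.187 = 0.0106 L/s.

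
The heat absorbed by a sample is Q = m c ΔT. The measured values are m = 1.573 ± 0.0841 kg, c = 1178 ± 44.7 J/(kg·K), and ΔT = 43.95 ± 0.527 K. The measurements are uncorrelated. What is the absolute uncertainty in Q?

Q is a product of powers, so relative uncertainties combine in quadrature:
  (1·δm/m)² = (1×0.0535)² = 0.00286;  (1·δc/c)² = (1×0.0379)² = 0.00144;  (1·δΔT/ΔT)² = (1×0.0120)² = 0.000144
δQ/Q = √(0.00444) = 0.0666
Q = 81440 J, so δQ = 0.0666 × 81440 = 5430 J.

5430 J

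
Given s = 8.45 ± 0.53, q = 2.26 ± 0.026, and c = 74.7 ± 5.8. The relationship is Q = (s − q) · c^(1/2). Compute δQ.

Let u = s − q = 6.19. δu = √(δs² + δq²) = √(0.281 + 0.000676) = 0.531, so δu/u = 0.0857.
Q is then a monomial in u, c:
δQ/Q = √((δu/u)² + (½·δc/c)²) = √(0.00735 + 0.00151) = 0.0941
Q = 53.5, so δQ = 0.0941 × 53.5 = 5.03.

5.03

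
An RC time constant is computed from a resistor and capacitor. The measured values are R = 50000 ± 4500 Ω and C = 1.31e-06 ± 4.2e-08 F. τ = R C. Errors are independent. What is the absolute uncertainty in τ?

Each factor contributes (exponent × relative error)² to (δτ/τ)²:
  (1·δR/R)² = (1×0.0900)² = 0.00810;  (1·δC/C)² = (1×0.0321)² = 0.00103
δτ/τ = √(0.00913) = 0.0955
τ = 0.0655 s, so δτ = 0.0955 × 0.0655 = 0.00626 s.

0.00626 s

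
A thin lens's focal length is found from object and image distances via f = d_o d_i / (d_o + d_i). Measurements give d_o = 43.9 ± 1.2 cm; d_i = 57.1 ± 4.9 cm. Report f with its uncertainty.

24.8 ± 1.00 cm

∂f/∂d_o = (d_i/(d_o+d_i))² = 0.320;  ∂f/∂d_i = (d_o/(d_o+d_i))² = 0.189
δf = √((∂f/∂d_o · δd_o)² + (∂f/∂d_i · δd_i)²) = √(0.147 + 0.857) = 1.00 cm
f = 24.8 cm.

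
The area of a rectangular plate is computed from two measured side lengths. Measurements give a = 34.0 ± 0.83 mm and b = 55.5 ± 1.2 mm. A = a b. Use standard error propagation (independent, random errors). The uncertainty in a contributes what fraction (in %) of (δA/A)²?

56.0%

(δA/A)² = (1·δa/a)² + (1·δb/b)²
  a term: (1×0.0244)² = 0.000596
  b term: (1×0.0216)² = 0.000467
Total = 0.00106. Share from a = 0.000596/0.00106 = 0.560.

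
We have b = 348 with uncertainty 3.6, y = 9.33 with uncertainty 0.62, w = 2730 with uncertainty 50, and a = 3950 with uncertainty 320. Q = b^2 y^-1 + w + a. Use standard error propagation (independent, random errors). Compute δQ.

960

Let p = b^2·y^-1 = 13000. δp/p = √((2·δb/b)² + (-1·δy/y)²) = √(0.000428 + 0.00442) = 0.0696, so δp = 903.
Q = p + w + a: δQ = √(δp² + δw² + δa²) = √(8.16e+05 + 2500 + 1.02e+05) = 960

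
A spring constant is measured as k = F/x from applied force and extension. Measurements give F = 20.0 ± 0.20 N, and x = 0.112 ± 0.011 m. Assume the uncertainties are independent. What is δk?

17.6 N/m

k is a product of powers, so relative uncertainties combine in quadrature:
  (1·δF/F)² = (1×0.0100)² = 0.000100;  (-1·δx/x)² = (-1×0.0982)² = 0.00965
δk/k = √(0.00975) = 0.0987
k = 179 N/m, so δk = 0.0987 × 179 = 17.6 N/m.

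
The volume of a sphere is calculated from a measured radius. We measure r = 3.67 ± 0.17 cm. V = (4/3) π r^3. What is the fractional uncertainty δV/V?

For a monomial V ∝ r^3, fractional errors add in quadrature:
  (3·δr/r)² = (3×0.0463)² = 0.0193
δV/V = √(0.0193) = 0.139

0.139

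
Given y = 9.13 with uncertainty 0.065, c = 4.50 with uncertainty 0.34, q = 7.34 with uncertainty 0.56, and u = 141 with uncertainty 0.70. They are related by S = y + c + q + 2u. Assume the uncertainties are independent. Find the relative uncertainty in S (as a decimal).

0.00511

Sums and differences: (δS)² = Σ (cᵢ δxᵢ)².
  (δy)² = 0.00423;  (δc)² = 0.116;  (δq)² = 0.314;  (2·δu)² = 1.96
δS = √(2.39) = 1.55
S = 303, so δS/S = 1.55/303 = 0.00511.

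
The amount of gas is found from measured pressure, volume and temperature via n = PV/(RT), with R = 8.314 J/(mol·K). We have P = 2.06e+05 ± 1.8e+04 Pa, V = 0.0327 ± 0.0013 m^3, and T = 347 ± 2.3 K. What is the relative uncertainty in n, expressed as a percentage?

9.62%

Products/powers → add relative errors in quadrature, weighted by exponent:
  (1·δP/P)² = (1×0.0874)² = 0.00764;  (1·δV/V)² = (1×0.0398)² = 0.00158;  (-1·δT/T)² = (-1×0.00663)² = 4.39e-05
δn/n = √(0.00926) = 0.0962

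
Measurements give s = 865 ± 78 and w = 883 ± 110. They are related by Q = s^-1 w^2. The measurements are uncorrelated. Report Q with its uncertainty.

For a monomial Q ∝ s^-1, w^2, fractional errors add in quadrature:
  (-1·δs/s)² = (-1×0.0902)² = 0.00813;  (2·δw/w)² = (2×0.125)² = 0.0621
δQ/Q = √(0.0702) = 0.265
Q = 901, so δQ = 0.265 × 901 = 239.

901 ± 239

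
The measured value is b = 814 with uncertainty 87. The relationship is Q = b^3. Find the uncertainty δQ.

1.73e+08

Q ∝ b^3, so δQ/Q = |3| · δb/b = 3 × 0.107 = 0.321.
Q = 5.39e+08, so δQ = 0.321 × 5.39e+08 = 1.73e+08.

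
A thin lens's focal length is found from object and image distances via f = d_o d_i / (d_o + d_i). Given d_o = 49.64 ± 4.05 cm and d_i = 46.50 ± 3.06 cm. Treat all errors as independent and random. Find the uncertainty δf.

∂f/∂d_o = (d_i/(d_o+d_i))² = 0.234;  ∂f/∂d_i = (d_o/(d_o+d_i))² = 0.267
δf = √((∂f/∂d_o · δd_o)² + (∂f/∂d_i · δd_i)²) = √(0.898 + 0.666) = 1.25 cm

1.25 cm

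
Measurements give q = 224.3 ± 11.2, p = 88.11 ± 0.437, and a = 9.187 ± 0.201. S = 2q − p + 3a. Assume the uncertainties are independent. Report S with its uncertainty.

388.1 ± 22.4

S is a linear combination, so absolute uncertainties add in quadrature:
  (2·δq)² = 502;  (δp)² = 0.191;  (3·δa)² = 0.364
δS = √(502) = 22.4
S = 388.1.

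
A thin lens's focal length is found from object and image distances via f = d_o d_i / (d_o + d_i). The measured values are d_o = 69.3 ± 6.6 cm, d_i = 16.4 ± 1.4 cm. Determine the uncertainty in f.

∂f/∂d_o = (d_i/(d_o+d_i))² = 0.0366;  ∂f/∂d_i = (d_o/(d_o+d_i))² = 0.654
δf = √((∂f/∂d_o · δd_o)² + (∂f/∂d_i · δd_i)²) = √(0.0584 + 0.838) = 0.947 cm

0.947 cm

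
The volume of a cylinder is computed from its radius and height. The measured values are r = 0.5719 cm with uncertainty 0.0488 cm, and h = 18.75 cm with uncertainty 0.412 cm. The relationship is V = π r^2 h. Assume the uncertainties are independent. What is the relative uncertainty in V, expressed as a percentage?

17.2%

Each factor contributes (exponent × relative error)² to (δV/V)²:
  (2·δr/r)² = (2×0.0853)² = 0.0291;  (1·δh/h)² = (1×0.0220)² = 0.000483
δV/V = √(0.0296) = 0.172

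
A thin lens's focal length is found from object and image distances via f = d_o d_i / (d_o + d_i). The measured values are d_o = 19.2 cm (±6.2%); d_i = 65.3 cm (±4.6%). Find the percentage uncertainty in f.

∂f/∂d_o = (d_i/(d_o+d_i))² = 0.597;  ∂f/∂d_i = (d_o/(d_o+d_i))² = 0.0516
δf = √((∂f/∂d_o · δd_o)² + (∂f/∂d_i · δd_i)²) = √(0.505 + 0.0241) = 0.728 cm
f = 14.8 cm, so δf/f = 0.728/14.8 = 0.0490.

4.90%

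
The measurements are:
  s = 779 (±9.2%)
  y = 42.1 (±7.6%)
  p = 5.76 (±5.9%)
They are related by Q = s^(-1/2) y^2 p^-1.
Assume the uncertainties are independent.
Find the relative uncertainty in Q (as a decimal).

For a monomial Q ∝ s^(-1/2), y^2, p^-1, fractional errors add in quadrature:
  (−½·δs/s)² = (-0.5×0.0920)² = 0.00212;  (2·δy/y)² = (2×0.0760)² = 0.0231;  (-1·δp/p)² = (-1×0.0590)² = 0.00348
δQ/Q = √(0.0287) = 0.169

0.169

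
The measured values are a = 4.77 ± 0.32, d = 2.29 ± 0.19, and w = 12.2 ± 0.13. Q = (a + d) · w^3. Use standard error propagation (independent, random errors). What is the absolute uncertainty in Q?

Let u = a + d = 7.06. δu = √(δa² + δd²) = √(0.102 + 0.0361) = 0.372, so δu/u = 0.0527.
Q is then a monomial in u, w:
δQ/Q = √((δu/u)² + (3·δw/w)²) = √(0.00278 + 0.00102) = 0.0616
Q = 12800, so δQ = 0.0616 × 12800 = 790.

790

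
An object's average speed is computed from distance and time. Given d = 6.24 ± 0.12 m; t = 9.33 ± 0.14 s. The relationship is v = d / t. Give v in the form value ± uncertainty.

0.669 ± 0.0163 m/s

v is a product of powers, so relative uncertainties combine in quadrature:
  (1·δd/d)² = (1×0.0192)² = 0.000370;  (-1·δt/t)² = (-1×0.0150)² = 0.000225
δv/v = √(0.000595) = 0.0244
v = 0.669 m/s, so δv = 0.0244 × 0.669 = 0.0163 m/s.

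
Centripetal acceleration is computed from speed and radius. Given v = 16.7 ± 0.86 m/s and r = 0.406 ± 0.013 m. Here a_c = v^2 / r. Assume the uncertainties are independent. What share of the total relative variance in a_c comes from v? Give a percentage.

(δa_c/a_c)² = (2·δv/v)² + (-1·δr/r)²
  v term: (2×0.0515)² = 0.0106
  r term: (-1×0.0320)² = 0.00103
Total = 0.0116. Share from v = 0.0106/0.0116 = 0.912.

91.2%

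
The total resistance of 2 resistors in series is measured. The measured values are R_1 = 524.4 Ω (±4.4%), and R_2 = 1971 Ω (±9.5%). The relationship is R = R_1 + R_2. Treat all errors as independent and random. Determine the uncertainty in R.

For a sum/difference, combine absolute errors in quadrature:
  (δR_1)² = 532;  (δR_2)² = 35100
δR = √(35600) = 189 Ω

189 Ω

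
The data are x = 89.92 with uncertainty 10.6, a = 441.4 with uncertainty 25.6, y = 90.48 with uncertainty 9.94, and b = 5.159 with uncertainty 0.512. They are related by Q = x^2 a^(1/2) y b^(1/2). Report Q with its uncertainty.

Each factor contributes (exponent × relative error)² to (δQ/Q)²:
  (2·δx/x)² = (2×0.118)² = 0.0556;  (½·δa/a)² = (0.5×0.0580)² = 0.000841;  (1·δy/y)² = (1×0.110)² = 0.0121;  (½·δb/b)² = (0.5×0.0992)² = 0.00246
δQ/Q = √(0.0710) = 0.266
Q = 3.491e+07, so δQ = 0.266 × 3.491e+07 = 9.3e+06.

(3.491 ± 0.930) × 10^7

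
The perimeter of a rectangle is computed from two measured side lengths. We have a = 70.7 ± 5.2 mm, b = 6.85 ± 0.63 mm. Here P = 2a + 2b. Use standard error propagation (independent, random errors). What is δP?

10.5 mm

For a sum/difference, combine absolute errors in quadrature:
  (2·δa)² = 108;  (2·δb)² = 1.59
δP = √(110) = 10.5 mm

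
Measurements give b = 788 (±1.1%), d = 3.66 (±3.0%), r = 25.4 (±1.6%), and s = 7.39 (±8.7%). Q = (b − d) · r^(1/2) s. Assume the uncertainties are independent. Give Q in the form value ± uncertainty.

Let u = b − d = 784. δu = √(δb² + δd²) = √(75.1 + 0.0121) = 8.67, so δu/u = 0.0111.
Q is then a monomial in u, r, s:
δQ/Q = √((δu/u)² + (½·δr/r)² + (1·δs/s)²) = √(0.000122 + 6.4e-05 + 0.00757) = 0.0881
Q = 29200, so δQ = 0.0881 × 29200 = 2570.

29200 ± 2570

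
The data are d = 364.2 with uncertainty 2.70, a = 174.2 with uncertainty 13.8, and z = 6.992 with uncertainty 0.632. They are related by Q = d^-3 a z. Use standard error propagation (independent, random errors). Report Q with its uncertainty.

(2.521 ± 0.308) × 10^-5

For a monomial Q ∝ d^-3, a, z, fractional errors add in quadrature:
  (-3·δd/d)² = (-3×0.00741)² = 0.000495;  (1·δa/a)² = (1×0.0792)² = 0.00628;  (1·δz/z)² = (1×0.0904)² = 0.00817
δQ/Q = √(0.0149) = 0.122
Q = 2.521e-05, so δQ = 0.122 × 2.521e-05 = 3.08e-06.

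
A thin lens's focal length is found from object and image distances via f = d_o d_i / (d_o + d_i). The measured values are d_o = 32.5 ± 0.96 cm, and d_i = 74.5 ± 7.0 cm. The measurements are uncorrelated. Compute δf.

0.796 cm

∂f/∂d_o = (d_i/(d_o+d_i))² = 0.485;  ∂f/∂d_i = (d_o/(d_o+d_i))² = 0.0923
δf = √((∂f/∂d_o · δd_o)² + (∂f/∂d_i · δd_i)²) = √(0.217 + 0.417) = 0.796 cm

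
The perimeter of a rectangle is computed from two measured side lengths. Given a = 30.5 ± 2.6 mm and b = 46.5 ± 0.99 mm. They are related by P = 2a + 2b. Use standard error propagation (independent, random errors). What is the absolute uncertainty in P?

P is a linear combination, so absolute uncertainties add in quadrature:
  (2·δa)² = 27.0;  (2·δb)² = 3.92
δP = √(31.0) = 5.56 mm

5.56 mm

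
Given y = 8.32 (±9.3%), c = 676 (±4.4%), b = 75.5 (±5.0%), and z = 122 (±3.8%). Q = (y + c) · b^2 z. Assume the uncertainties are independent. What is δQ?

Let u = y + c = 684. δu = √(δy² + δc²) = √(0.599 + 885) = 29.8, so δu/u = 0.0435.
Q is then a monomial in u, b, z:
δQ/Q = √((δu/u)² + (2·δb/b)² + (1·δz/z)²) = √(0.00189 + 0.0100 + 0.00144) = 0.115
Q = 4.76e+08, so δQ = 0.115 × 4.76e+08 = 5.5e+07.

5.5e+07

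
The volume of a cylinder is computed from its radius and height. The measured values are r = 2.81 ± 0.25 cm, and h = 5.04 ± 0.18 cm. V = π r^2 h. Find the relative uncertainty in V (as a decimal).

0.181

Since V is a product/quotient, work with relative uncertainties:
  (2·δr/r)² = (2×0.0890)² = 0.0317;  (1·δh/h)² = (1×0.0357)² = 0.00128
δV/V = √(0.0329) = 0.181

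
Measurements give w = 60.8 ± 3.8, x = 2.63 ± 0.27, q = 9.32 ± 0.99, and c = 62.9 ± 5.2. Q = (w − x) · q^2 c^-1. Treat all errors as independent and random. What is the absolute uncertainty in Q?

Let u = w − x = 58.2. δu = √(δw² + δx²) = √(14.4 + 0.0729) = 3.81, so δu/u = 0.0655.
Q is then a monomial in u, q, c:
δQ/Q = √((δu/u)² + (2·δq/q)² + (-1·δc/c)²) = √(0.00429 + 0.0451 + 0.00683) = 0.237
Q = 80.3, so δQ = 0.237 × 80.3 = 19.1.

19.1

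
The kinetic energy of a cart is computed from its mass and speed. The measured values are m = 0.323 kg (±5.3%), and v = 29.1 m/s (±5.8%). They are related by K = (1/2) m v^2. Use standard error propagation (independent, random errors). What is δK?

17.4 J

Since K is a product/quotient, work with relative uncertainties:
  (1·δm/m)² = (1×0.0530)² = 0.00281;  (2·δv/v)² = (2×0.0580)² = 0.0135
δK/K = √(0.0163) = 0.128
K = 137 J, so δK = 0.128 × 137 = 17.4 J.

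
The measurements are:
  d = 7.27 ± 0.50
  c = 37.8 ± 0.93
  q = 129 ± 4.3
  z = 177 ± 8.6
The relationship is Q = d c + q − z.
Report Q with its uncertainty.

Let p = d·c = 275. δp/p = √((1·δd/d)² + (1·δc/c)²) = √(0.00473 + 0.000605) = 0.0730, so δp = 20.1.
Q = p + q − z: δQ = √(δp² + δq² + δz²) = √(403 + 18.5 + 74.0) = 22.3
Q = 227.

227 ± 22.3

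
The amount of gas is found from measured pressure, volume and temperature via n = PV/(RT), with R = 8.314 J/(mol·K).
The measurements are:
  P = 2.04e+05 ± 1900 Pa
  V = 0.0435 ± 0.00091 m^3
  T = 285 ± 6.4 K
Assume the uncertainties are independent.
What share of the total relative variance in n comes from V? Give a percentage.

(δn/n)² = (1·δP/P)² + (1·δV/V)² + (-1·δT/T)²
  P term: (1×0.00931)² = 8.67e-05
  V term: (1×0.0209)² = 0.000438
  T term: (-1×0.0225)² = 0.000504
Total = 0.00103. Share from V = 0.000438/0.00103 = 0.425.

42.5%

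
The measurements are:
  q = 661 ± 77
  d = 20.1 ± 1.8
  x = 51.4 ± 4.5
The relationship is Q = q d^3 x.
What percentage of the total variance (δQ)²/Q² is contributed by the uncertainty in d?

(δQ/Q)² = (1·δq/q)² + (3·δd/d)² + (1·δx/x)²
  q term: (1×0.116)² = 0.0136
  d term: (3×0.0896)² = 0.0722
  x term: (1×0.0875)² = 0.00766
Total = 0.0934. Share from d = 0.0722/0.0934 = 0.773.

77.3%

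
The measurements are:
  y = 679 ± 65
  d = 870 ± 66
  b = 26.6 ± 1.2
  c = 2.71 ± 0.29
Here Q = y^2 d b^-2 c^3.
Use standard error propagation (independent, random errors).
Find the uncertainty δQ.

4.42e+06

For a monomial Q ∝ y^2, d, b^-2, c^3, fractional errors add in quadrature:
  (2·δy/y)² = (2×0.0957)² = 0.0367;  (1·δd/d)² = (1×0.0759)² = 0.00576;  (-2·δb/b)² = (-2×0.0451)² = 0.00814;  (3·δc/c)² = (3×0.107)² = 0.103
δQ/Q = √(0.154) = 0.392
Q = 1.13e+07, so δQ = 0.392 × 1.13e+07 = 4.42e+06.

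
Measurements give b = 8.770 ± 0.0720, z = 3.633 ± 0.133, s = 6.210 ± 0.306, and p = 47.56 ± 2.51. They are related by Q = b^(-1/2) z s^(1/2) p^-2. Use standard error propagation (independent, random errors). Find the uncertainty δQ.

Products/powers → add relative errors in quadrature, weighted by exponent:
  (−½·δb/b)² = (-0.5×0.00821)² = 1.69e-05;  (1·δz/z)² = (1×0.0366)² = 0.00134;  (½·δs/s)² = (0.5×0.0493)² = 0.000607;  (-2·δp/p)² = (-2×0.0528)² = 0.0111
δQ/Q = √(0.0131) = 0.114
Q = 0.001352, so δQ = 0.114 × 0.001352 = 0.000155.

0.000155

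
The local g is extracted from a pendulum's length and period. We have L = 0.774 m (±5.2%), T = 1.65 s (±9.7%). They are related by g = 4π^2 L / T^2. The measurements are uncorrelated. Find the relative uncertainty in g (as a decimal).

0.201

For a monomial g ∝ L, T^-2, fractional errors add in quadrature:
  (1·δL/L)² = (1×0.0520)² = 0.00270;  (-2·δT/T)² = (-2×0.0970)² = 0.0376
δg/g = √(0.0403) = 0.201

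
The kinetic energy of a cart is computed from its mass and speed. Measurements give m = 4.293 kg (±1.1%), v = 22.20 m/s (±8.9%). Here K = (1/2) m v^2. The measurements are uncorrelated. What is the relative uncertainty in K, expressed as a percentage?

Each factor contributes (exponent × relative error)² to (δK/K)²:
  (1·δm/m)² = (1×0.0110)² = 0.000121;  (2·δv/v)² = (2×0.0890)² = 0.0317
δK/K = √(0.0318) = 0.178

17.8%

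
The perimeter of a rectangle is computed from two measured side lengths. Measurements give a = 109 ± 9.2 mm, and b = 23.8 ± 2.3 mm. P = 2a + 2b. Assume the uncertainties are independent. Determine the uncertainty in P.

19.0 mm

Sums and differences: (δP)² = Σ (cᵢ δxᵢ)².
  (2·δa)² = 339;  (2·δb)² = 21.2
δP = √(360) = 19.0 mm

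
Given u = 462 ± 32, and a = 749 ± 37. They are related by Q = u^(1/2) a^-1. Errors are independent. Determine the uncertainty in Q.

Each factor contributes (exponent × relative error)² to (δQ/Q)²:
  (½·δu/u)² = (0.5×0.0693)² = 0.00120;  (-1·δa/a)² = (-1×0.0494)² = 0.00244
δQ/Q = √(0.00364) = 0.0603
Q = 0.0287, so δQ = 0.0603 × 0.0287 = 0.00173.

0.00173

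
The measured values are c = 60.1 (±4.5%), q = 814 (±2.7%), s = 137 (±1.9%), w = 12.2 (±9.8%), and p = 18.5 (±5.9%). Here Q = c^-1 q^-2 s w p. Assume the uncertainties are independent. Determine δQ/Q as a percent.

Since Q is a product/quotient, work with relative uncertainties:
  (-1·δc/c)² = (-1×0.0450)² = 0.00202;  (-2·δq/q)² = (-2×0.0270)² = 0.00292;  (1·δs/s)² = (1×0.0190)² = 0.000361;  (1·δw/w)² = (1×0.0980)² = 0.00960;  (1·δp/p)² = (1×0.0590)² = 0.00348
δQ/Q = √(0.0184) = 0.136

13.6%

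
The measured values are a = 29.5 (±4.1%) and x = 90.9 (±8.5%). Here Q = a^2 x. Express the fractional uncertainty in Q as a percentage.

11.8%

Each factor contributes (exponent × relative error)² to (δQ/Q)²:
  (2·δa/a)² = (2×0.0410)² = 0.00672;  (1·δx/x)² = (1×0.0850)² = 0.00723
δQ/Q = √(0.0139) = 0.118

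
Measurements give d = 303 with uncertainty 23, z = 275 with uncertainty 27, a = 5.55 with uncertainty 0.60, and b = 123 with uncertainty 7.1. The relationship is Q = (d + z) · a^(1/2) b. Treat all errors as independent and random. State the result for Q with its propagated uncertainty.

(1.67 ± 0.168) × 10^5

Let u = d + z = 578. δu = √(δd² + δz²) = √(529 + 729) = 35.5, so δu/u = 0.0614.
Q is then a monomial in u, a, b:
δQ/Q = √((δu/u)² + (½·δa/a)² + (1·δb/b)²) = √(0.00377 + 0.00292 + 0.00333) = 0.100
Q = 1.67e+05, so δQ = 0.100 × 1.67e+05 = 16800.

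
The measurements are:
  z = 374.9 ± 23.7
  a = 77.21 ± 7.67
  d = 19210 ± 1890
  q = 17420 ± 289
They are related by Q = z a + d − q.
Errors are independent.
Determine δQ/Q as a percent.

12.7%

Let p = z·a = 28950. δp/p = √((1·δz/z)² + (1·δa/a)²) = √(0.00400 + 0.00987) = 0.118, so δp = 3410.
Q = p + d − q: δQ = √(δp² + δd² + δq²) = √(1.16e+07 + 3.57e+06 + 83500) = 3910
Q = 30740, so δQ/Q = 3910/30740 = 0.127.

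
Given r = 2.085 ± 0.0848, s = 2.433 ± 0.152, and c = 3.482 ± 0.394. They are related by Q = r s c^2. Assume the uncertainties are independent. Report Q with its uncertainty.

For a monomial Q ∝ r, s, c^2, fractional errors add in quadrature:
  (1·δr/r)² = (1×0.0407)² = 0.00165;  (1·δs/s)² = (1×0.0625)² = 0.00390;  (2·δc/c)² = (2×0.113)² = 0.0512
δQ/Q = √(0.0568) = 0.238
Q = 61.50, so δQ = 0.238 × 61.50 = 14.7.

61.50 ± 14.7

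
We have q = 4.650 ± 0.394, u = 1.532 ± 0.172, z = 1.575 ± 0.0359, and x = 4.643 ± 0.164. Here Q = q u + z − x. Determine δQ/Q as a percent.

25.0%

Let p = q·u = 7.124. δp/p = √((1·δq/q)² + (1·δu/u)²) = √(0.00718 + 0.0126) = 0.141, so δp = 1.00.
Q = p + z − x: δQ = √(δp² + δz² + δx²) = √(1.00 + 0.00129 + 0.0269) = 1.02
Q = 4.056, so δQ/Q = 1.02/4.056 = 0.250.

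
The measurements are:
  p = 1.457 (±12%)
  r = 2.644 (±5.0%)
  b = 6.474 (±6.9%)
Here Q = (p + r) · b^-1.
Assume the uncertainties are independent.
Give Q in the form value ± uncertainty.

0.6335 ± 0.0553

Let u = p + r = 4.101. δu = √(δp² + δr²) = √(0.0306 + 0.0175) = 0.219, so δu/u = 0.0534.
Q is then a monomial in u, b:
δQ/Q = √((δu/u)² + (-1·δb/b)²) = √(0.00286 + 0.00476) = 0.0873
Q = 0.6335, so δQ = 0.0873 × 0.6335 = 0.0553.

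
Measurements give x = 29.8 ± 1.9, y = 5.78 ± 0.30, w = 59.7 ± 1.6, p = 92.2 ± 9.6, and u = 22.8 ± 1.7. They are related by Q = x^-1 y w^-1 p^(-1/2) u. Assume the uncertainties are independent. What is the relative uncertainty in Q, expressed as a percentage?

Since Q is a product/quotient, work with relative uncertainties:
  (-1·δx/x)² = (-1×0.0638)² = 0.00407;  (1·δy/y)² = (1×0.0519)² = 0.00269;  (-1·δw/w)² = (-1×0.0268)² = 0.000718;  (−½·δp/p)² = (-0.5×0.104)² = 0.00271;  (1·δu/u)² = (1×0.0746)² = 0.00556
δQ/Q = √(0.0157) = 0.125

12.5%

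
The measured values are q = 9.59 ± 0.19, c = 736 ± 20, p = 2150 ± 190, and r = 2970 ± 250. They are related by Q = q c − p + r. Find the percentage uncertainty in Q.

5.00%

Let w = q·c = 7060. δw/w = √((1·δq/q)² + (1·δc/c)²) = √(0.000393 + 0.000738) = 0.0336, so δw = 237.
Q = w − p + r: δQ = √(δw² + δp² + δr²) = √(56300 + 36100 + 62500) = 394
Q = 7880, so δQ/Q = 394/7880 = 0.0500.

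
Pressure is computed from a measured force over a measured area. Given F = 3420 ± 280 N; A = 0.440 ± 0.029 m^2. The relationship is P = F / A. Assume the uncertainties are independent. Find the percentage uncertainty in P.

Products/powers → add relative errors in quadrature, weighted by exponent:
  (1·δF/F)² = (1×0.0819)² = 0.00670;  (-1·δA/A)² = (-1×0.0659)² = 0.00434
δP/P = √(0.0110) = 0.105

10.5%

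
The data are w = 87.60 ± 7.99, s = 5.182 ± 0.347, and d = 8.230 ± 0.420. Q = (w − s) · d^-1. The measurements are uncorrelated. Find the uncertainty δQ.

1.10

Let u = w − s = 82.42. δu = √(δw² + δs²) = √(63.8 + 0.120) = 8.00, so δu/u = 0.0970.
Q is then a monomial in u, d:
δQ/Q = √((δu/u)² + (-1·δd/d)²) = √(0.00942 + 0.00260) = 0.110
Q = 10.01, so δQ = 0.110 × 10.01 = 1.10.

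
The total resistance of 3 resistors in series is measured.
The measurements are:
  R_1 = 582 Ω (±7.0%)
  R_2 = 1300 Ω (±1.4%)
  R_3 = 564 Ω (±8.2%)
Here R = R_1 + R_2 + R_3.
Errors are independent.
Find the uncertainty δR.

For a sum/difference, combine absolute errors in quadrature:
  (δR_1)² = 1660;  (δR_2)² = 331;  (δR_3)² = 2140
δR = √(4130) = 64.3 Ω

64.3 Ω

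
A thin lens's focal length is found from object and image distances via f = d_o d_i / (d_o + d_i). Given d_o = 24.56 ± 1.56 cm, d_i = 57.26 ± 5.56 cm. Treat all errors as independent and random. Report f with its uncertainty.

∂f/∂d_o = (d_i/(d_o+d_i))² = 0.490;  ∂f/∂d_i = (d_o/(d_o+d_i))² = 0.0901
δf = √((∂f/∂d_o · δd_o)² + (∂f/∂d_i · δd_i)²) = √(0.584 + 0.251) = 0.914 cm
f = 17.19 cm.

17.19 ± 0.914 cm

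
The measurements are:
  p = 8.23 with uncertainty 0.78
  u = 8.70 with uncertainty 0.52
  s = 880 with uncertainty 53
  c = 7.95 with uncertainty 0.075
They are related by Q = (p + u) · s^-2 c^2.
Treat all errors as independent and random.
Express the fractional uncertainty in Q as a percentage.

13.4%

Let w = p + u = 16.9. δw = √(δp² + δu²) = √(0.608 + 0.270) = 0.937, so δw/w = 0.0554.
Q is then a monomial in w, s, c:
δQ/Q = √((δw/w)² + (-2·δs/s)² + (2·δc/c)²) = √(0.00307 + 0.0145 + 0.000356) = 0.134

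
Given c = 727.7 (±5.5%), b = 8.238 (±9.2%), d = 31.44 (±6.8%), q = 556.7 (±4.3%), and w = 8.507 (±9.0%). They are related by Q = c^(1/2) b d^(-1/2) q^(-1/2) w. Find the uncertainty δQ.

Q is a product of powers, so relative uncertainties combine in quadrature:
  (½·δc/c)² = (0.5×0.0550)² = 0.000756;  (1·δb/b)² = (1×0.0920)² = 0.00846;  (−½·δd/d)² = (-0.5×0.0680)² = 0.00116;  (−½·δq/q)² = (-0.5×0.0430)² = 0.000462;  (1·δw/w)² = (1×0.0900)² = 0.00810
δQ/Q = √(0.0189) = 0.138
Q = 14.29, so δQ = 0.138 × 14.29 = 1.97.

1.97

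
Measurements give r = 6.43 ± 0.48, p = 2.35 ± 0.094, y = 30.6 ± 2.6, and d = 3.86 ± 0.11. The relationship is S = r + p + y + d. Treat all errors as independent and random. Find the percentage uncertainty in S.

Absolute uncertainties add in quadrature for a linear combination:
  (δr)² = 0.230;  (δp)² = 0.00884;  (δy)² = 6.76;  (δd)² = 0.0121
δS = √(7.01) = 2.65
S = 43.2, so δS/S = 2.65/43.2 = 0.0612.

6.12%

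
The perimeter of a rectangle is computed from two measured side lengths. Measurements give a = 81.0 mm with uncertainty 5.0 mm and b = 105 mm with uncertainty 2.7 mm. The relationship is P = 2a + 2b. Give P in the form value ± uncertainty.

372 ± 11.4 mm

Sums and differences: (δP)² = Σ (cᵢ δxᵢ)².
  (2·δa)² = 100;  (2·δb)² = 29.2
δP = √(129) = 11.4 mm
P = 372 mm.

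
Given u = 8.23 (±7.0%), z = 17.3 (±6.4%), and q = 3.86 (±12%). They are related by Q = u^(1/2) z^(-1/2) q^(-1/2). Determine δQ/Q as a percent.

Each factor contributes (exponent × relative error)² to (δQ/Q)²:
  (½·δu/u)² = (0.5×0.0700)² = 0.00123;  (−½·δz/z)² = (-0.5×0.0640)² = 0.00102;  (−½·δq/q)² = (-0.5×0.120)² = 0.00360
δQ/Q = √(0.00585) = 0.0765

7.65%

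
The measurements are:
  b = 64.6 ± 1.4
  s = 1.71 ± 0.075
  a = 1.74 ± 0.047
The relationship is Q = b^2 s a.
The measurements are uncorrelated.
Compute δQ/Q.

For a monomial Q ∝ b^2, s, a, fractional errors add in quadrature:
  (2·δb/b)² = (2×0.0217)² = 0.00188;  (1·δs/s)² = (1×0.0439)² = 0.00192;  (1·δa/a)² = (1×0.0270)² = 0.000730
δQ/Q = √(0.00453) = 0.0673

0.0673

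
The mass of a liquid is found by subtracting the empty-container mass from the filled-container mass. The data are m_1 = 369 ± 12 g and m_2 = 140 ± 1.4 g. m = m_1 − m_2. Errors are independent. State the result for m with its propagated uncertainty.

229 ± 12.1 g

For a sum/difference, combine absolute errors in quadrature:
  (δm_1)² = 144;  (δm_2)² = 1.96
δm = √(146) = 12.1 g
m = 229 g.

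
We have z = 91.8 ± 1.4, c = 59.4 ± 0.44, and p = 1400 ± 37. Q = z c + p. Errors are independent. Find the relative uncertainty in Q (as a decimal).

Let w = z·c = 5450. δw/w = √((1·δz/z)² + (1·δc/c)²) = √(0.000233 + 5.49e-05) = 0.0170, so δw = 92.5.
Q = w + p: δQ = √(δw² + δp²) = √(8550 + 1370) = 99.6
Q = 6850, so δQ/Q = 99.6/6850 = 0.0145.

0.0145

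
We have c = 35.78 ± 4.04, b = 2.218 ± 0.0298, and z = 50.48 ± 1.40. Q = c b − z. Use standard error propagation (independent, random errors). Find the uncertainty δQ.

9.13

Let p = c·b = 79.36. δp/p = √((1·δc/c)² + (1·δb/b)²) = √(0.0127 + 0.000181) = 0.114, so δp = 9.02.
Q = p − z: δQ = √(δp² + δz²) = √(81.4 + 1.96) = 9.13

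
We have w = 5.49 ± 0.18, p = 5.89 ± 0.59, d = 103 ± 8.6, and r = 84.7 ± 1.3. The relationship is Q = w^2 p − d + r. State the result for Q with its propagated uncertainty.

159 ± 23.0

Let h = w^2·p = 178. δh/h = √((2·δw/w)² + (1·δp/p)²) = √(0.00430 + 0.0100) = 0.120, so δh = 21.3.
Q = h − d + r: δQ = √(δh² + δd² + δr²) = √(452 + 74.0 + 1.69) = 23.0
Q = 159.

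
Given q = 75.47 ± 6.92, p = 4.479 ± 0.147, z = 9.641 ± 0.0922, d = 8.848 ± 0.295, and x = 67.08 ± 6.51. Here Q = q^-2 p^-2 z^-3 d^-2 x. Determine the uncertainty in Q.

1.92e-09

For a monomial Q ∝ q^-2, p^-2, z^-3, d^-2, x, fractional errors add in quadrature:
  (-2·δq/q)² = (-2×0.0917)² = 0.0336;  (-2·δp/p)² = (-2×0.0328)² = 0.00431;  (-3·δz/z)² = (-3×0.00956)² = 0.000823;  (-2·δd/d)² = (-2×0.0333)² = 0.00445;  (1·δx/x)² = (1×0.0970)² = 0.00942
δQ/Q = √(0.0526) = 0.229
Q = 8.368e-09, so δQ = 0.229 × 8.368e-09 = 1.92e-09.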